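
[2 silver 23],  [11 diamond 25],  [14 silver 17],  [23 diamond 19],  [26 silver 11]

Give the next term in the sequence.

[35 diamond 13]

First coordinate — alternating steps +9, +3, +9, +3, …: 2, 11, 14, 23, 26 → 35.
Rank — alternates silver ↔ diamond: silver, diamond, silver, diamond, silver → diamond.
For the third coordinate, alternating steps +2, −8, +2, −8, …: 23, 25, 17, 19, 11 → 13.
So the next term is [35 diamond 13].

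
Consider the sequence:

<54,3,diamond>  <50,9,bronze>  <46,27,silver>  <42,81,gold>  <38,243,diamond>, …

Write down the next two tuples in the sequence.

First component goes 54, 50, 46, 42, 38 → 34 → 30 (−4 each step).
Second component: 3, 9, 27, 81, 243 → 729 → 2187 (×3 each step).
Rank: repeats diamond → bronze → silver → gold; diamond, bronze, silver, gold, diamond → bronze → silver.
So the next two tuples are <34,729,bronze> and <30,2187,silver>.

<34,729,bronze>, <30,2187,silver>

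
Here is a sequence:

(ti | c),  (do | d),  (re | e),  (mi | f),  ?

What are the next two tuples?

(fa | g), (sol | h)

Note: ti, do, re, mi → fa → sol (runs through the solfège scale do→ti).
Letter: c, d, e, f → g → h (letters move forward 1 place in the alphabet).
So the next two tuples are (fa | g) and (sol | h).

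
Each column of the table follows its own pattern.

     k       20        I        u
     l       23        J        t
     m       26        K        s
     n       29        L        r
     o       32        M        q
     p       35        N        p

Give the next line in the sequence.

First letter: letters move forward 1 place in the alphabet, so k, l, m, n, o, p → q.
Second component goes 20, 23, 26, 29, 32, 35 → 38 (+3 each step).
Second letter — letters move forward 1 place in the alphabet: I, J, K, L, M, N → O.
Third letter — letters move back 1 place in the alphabet: u, t, s, r, q, p → o.
Combining the parts gives q  38  O  o.

q  38  O  o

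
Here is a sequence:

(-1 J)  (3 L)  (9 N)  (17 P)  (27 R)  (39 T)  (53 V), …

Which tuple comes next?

First slot: differences are 4, 6, 8, … (increasing by 2 each time); -1, 3, 9, 17, 27, 39, 53 → 69.
For the letter, letters move forward 2 places in the alphabet: J, L, N, P, R, T, V → X.
Putting it together: (69 X).

(69 X)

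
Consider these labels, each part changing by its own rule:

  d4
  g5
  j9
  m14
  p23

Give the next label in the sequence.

s37

Letter: letters move forward 3 places in the alphabet, so d, g, j, m, p → s.
For the second component, each term is the sum of the two before it: 4, 5, 9, 14, 23 → 37.
So the next label is s37.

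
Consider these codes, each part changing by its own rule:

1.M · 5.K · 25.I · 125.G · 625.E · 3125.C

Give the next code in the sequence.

15625.A

First component goes 1, 5, 25, 125, 625, 3125 → 15625 (×5 each step).
Letter goes M, K, I, G, E, C → A (letters move back 2 places in the alphabet).
Putting it together: 15625.A.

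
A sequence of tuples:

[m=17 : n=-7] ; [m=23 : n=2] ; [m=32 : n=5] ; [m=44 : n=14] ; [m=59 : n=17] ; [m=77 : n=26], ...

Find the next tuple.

[m=98 : n=29]

M: 17, 23, 32, 44, 59, 77 → 98 (differences are 6, 9, 12, … (increasing by 3 each time)).
N: -7, 2, 5, 14, 17, 26 → 29 (alternating steps +9, +3, +9, +3, …).
Combining the parts gives [m=98 : n=29].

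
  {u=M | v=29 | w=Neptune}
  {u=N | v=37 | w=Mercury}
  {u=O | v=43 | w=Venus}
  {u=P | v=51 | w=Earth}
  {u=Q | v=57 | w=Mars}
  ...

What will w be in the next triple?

W goes Neptune, Mercury, Venus, Earth, Mars → Jupiter (runs through the planets Mercury→Neptune).

Jupiter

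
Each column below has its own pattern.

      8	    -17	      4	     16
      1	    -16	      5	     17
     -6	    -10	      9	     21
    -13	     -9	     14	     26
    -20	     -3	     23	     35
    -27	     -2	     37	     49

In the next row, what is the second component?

For the first component, −7 each step: 8, 1, -6, -13, -20, -27 → -34.
Second component: alternating steps +1, +6, +1, +6, …; -17, -16, -10, -9, -3, -2 → 4.
Third component — each term is the sum of the two before it: 4, 5, 9, 14, 23, 37 → 60.
Fourth component: always 12 more than the third component; 16, 17, 21, 26, 35, 49 → 72.

4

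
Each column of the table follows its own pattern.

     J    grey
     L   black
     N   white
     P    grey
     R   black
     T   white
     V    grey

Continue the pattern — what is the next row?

Letter goes J, L, N, P, R, T, V → X (letters move forward 2 places in the alphabet).
Shade — repeats grey → black → white: grey, black, white, grey, black, white, grey → black.
Combining the parts gives X  black.

X  black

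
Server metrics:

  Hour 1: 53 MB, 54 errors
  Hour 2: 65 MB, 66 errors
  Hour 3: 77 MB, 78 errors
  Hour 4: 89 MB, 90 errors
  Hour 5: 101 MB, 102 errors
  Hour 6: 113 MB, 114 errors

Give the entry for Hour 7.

125 MB, 126 errors

For the MB, +12 each step: 53, 65, 77, 89, 101, 113 → 125.
Errors — +12 each step: 54, 66, 78, 90, 102, 114 → 126.
So the next record is 125 MB, 126 errors.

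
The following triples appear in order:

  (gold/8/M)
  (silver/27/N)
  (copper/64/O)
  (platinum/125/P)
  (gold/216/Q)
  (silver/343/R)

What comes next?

Metal: gold, silver, copper, platinum, gold, silver → copper (repeats gold → silver → copper → platinum).
Second component — perfect cubes: 2³, 3³, 4³, …: 8, 27, 64, 125, 216, 343 → 512.
Letter: M, N, O, P, Q, R → S (letters move forward 1 place in the alphabet).
Combining the parts gives (copper/512/S).

(copper/512/S)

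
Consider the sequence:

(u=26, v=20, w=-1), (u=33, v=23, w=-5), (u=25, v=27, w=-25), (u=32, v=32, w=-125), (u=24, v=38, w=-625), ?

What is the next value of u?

U: alternating steps +7, −8, +7, −8, …, so 26, 33, 25, 32, 24 → 31.

31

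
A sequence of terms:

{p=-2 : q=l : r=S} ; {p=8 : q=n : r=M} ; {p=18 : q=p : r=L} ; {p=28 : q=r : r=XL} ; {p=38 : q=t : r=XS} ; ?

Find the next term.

{p=48 : q=v : r=S}

P: +10 each step; -2, 8, 18, 28, 38 → 48.
Q: l, n, p, r, t → v (letters move forward 2 places in the alphabet).
R — runs through clothing sizes XS→XL: S, M, L, XL, XS → S.
Putting it together: {p=48 : q=v : r=S}.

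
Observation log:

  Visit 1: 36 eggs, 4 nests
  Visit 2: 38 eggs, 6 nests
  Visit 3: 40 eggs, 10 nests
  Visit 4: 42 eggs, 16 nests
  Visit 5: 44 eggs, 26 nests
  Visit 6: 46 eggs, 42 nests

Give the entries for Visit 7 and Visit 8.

Eggs: 36, 38, 40, 42, 44, 46 → 48 → 50 (+2 each step).
Nests: each term is the sum of the two before it; 4, 6, 10, 16, 26, 42 → 68 → 110.
So the next two rows are 48 eggs, 68 nests and 50 eggs, 110 nests.

48 eggs, 68 nests; 50 eggs, 110 nests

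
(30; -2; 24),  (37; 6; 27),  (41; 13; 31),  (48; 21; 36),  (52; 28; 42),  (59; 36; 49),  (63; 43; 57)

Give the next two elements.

(70; 51; 66), (74; 58; 76)

First coordinate: alternating steps +7, +4, +7, +4, …, so 30, 37, 41, 48, 52, 59, 63 → 70 → 74.
Second coordinate — alternating steps +8, +7, +8, +7, …: -2, 6, 13, 21, 28, 36, 43 → 51 → 58.
Third coordinate: 24, 27, 31, 36, 42, 49, 57 → 66 → 76 (differences are 3, 4, 5, … (increasing by 1 each time)).
So the next two elements are (70; 51; 66) and (74; 58; 76).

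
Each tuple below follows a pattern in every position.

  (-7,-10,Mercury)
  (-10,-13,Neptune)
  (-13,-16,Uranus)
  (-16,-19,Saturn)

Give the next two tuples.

(-19,-22,Jupiter), (-22,-25,Mars)

First part goes -7, -10, -13, -16 → -19 → -22 (−3 each step).
For the second part, −3 each step: -10, -13, -16, -19 → -22 → -25.
Planet: runs backward through the planets Mercury→Neptune; Mercury, Neptune, Uranus, Saturn → Jupiter → Mars.
So the next two tuples are (-19,-22,Jupiter) and (-22,-25,Mars).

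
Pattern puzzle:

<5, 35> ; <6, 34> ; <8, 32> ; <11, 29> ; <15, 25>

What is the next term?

For the first part, differences are 1, 2, 3, … (increasing by 1 each time): 5, 6, 8, 11, 15 → 20.
Second part: together with the first part always sums to 40, so 35, 34, 32, 29, 25 → 20.
So the next term is <20, 20>.

<20, 20>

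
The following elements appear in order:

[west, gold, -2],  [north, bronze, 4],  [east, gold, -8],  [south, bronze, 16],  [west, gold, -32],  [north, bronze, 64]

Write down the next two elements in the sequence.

[east, gold, -128], [south, bronze, 256]

For the direction, repeats west → north → east → south: west, north, east, south, west, north → east → south.
Rank: alternates gold ↔ bronze; gold, bronze, gold, bronze, gold, bronze → gold → bronze.
For the third entry, ×(-2) each step: -2, 4, -8, 16, -32, 64 → -128 → 256.
So the next two elements are [east, gold, -128] and [south, bronze, 256].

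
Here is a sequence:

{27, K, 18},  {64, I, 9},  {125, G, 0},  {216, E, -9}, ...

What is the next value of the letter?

C

Letter goes K, I, G, E → C (letters move back 2 places in the alphabet).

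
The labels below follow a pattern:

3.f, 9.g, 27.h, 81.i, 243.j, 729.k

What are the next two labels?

2187.l then 6561.m

First component — ×3 each step: 3, 9, 27, 81, 243, 729 → 2187 → 6561.
Letter goes f, g, h, i, j, k → l → m (letters move forward 1 place in the alphabet).
Putting the parts together: 2187.l and then 6561.m.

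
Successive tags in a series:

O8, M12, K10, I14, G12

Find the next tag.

E16

Letter goes O, M, K, I, G → E (letters move back 2 places in the alphabet).
For the second component, alternating steps +4, −2, +4, −2, …: 8, 12, 10, 14, 12 → 16.
Combining the parts gives E16.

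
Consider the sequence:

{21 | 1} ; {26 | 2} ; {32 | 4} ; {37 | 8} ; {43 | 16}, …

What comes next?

{48 | 32}

First coordinate: alternating steps +5, +6, +5, +6, …; 21, 26, 32, 37, 43 → 48.
Second coordinate goes 1, 2, 4, 8, 16 → 32 (×2 each step).
So the next term is {48 | 32}.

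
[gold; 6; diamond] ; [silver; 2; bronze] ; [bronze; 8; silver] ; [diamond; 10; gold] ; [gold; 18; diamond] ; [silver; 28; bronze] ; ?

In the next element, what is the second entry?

46

Second entry: each term is the sum of the two before it, so 6, 2, 8, 10, 18, 28 → 46.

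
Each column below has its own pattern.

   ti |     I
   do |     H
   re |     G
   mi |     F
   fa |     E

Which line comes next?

sol  D

Note goes ti, do, re, mi, fa → sol (runs through the solfège scale do→ti).
Letter: I, H, G, F, E → D (letters move back 1 place in the alphabet).
Combining the parts gives sol  D.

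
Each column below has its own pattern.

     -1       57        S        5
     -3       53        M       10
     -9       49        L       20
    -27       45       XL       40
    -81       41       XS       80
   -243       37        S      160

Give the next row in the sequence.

-729  33  M  320

First component: -1, -3, -9, -27, -81, -243 → -729 (×3 each step).
Second component goes 57, 53, 49, 45, 41, 37 → 33 (−4 each step).
Size — repeats S → M → L → XL → XS: S, M, L, XL, XS, S → M.
Fourth component goes 5, 10, 20, 40, 80, 160 → 320 (×2 each step).
So the next row is -729  33  M  320.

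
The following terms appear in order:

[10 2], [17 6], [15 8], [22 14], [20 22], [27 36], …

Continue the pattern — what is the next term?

First value: alternating steps +7, −2, +7, −2, …, so 10, 17, 15, 22, 20, 27 → 25.
Second value: each term is the sum of the two before it, so 2, 6, 8, 14, 22, 36 → 58.
Combining the parts gives [25 58].

[25 58]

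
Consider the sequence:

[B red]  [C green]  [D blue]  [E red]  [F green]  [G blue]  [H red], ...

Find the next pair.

For the letter, letters move forward 1 place in the alphabet: B, C, D, E, F, G, H → I.
Colour goes red, green, blue, red, green, blue, red → green (repeats red → green → blue).
So the next pair is [I green].

[I green]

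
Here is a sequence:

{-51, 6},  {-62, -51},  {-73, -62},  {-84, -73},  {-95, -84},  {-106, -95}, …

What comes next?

{-117, -106}

First entry — −11 each step: -51, -62, -73, -84, -95, -106 → -117.
For the second entry, always the previous value of the first entry: 6, -51, -62, -73, -84, -95 → -106.
Combining the parts gives {-117, -106}.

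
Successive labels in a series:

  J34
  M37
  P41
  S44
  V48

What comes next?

Y51

Letter: letters move forward 3 places in the alphabet, so J, M, P, S, V → Y.
Second component: alternating steps +3, +4, +3, +4, …, so 34, 37, 41, 44, 48 → 51.
So the next label is Y51.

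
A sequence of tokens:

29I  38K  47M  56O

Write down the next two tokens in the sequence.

65Q, 74S

First component: +9 each step; 29, 38, 47, 56 → 65 → 74.
Letter: I, K, M, O → Q → S (letters move forward 2 places in the alphabet).
So the next two tokens are 65Q and 74S.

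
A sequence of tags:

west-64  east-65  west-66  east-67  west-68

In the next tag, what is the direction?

For the direction, alternates west ↔ east: west, east, west, east, west → east.

east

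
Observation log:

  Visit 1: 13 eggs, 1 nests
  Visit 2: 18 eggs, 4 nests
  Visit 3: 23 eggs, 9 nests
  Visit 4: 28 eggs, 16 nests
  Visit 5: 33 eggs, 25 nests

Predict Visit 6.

38 eggs, 36 nests

Eggs: +5 each step; 13, 18, 23, 28, 33 → 38.
Nests: 1, 4, 9, 16, 25 → 36 (perfect squares: 1², 2², 3², …).
Putting it together: 38 eggs, 36 nests.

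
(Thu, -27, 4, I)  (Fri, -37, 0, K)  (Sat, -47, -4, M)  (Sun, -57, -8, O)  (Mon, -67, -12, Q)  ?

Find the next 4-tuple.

Day: runs through the weekdays Mon→Sun, so Thu, Fri, Sat, Sun, Mon → Tue.
For the second value, −10 each step: -27, -37, -47, -57, -67 → -77.
Third value: −4 each step, so 4, 0, -4, -8, -12 → -16.
Letter: letters move forward 2 places in the alphabet; I, K, M, O, Q → S.
Combining the parts gives (Tue, -77, -16, S).

(Tue, -77, -16, S)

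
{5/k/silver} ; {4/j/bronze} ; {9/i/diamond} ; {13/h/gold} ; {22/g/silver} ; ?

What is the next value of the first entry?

First entry — each term is the sum of the two before it: 5, 4, 9, 13, 22 → 35.
Letter: k, j, i, h, g → f (letters move back 1 place in the alphabet).
Rank: repeats silver → bronze → diamond → gold; silver, bronze, diamond, gold, silver → bronze.

35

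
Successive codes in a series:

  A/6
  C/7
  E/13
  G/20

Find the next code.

I/33

Letter: letters move forward 2 places in the alphabet; A, C, E, G → I.
Second component: each term is the sum of the two before it; 6, 7, 13, 20 → 33.
So the next code is I/33.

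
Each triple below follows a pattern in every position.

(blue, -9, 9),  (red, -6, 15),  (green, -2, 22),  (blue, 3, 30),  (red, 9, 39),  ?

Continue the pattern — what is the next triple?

(green, 16, 49)

Colour: repeats blue → red → green, so blue, red, green, blue, red → green.
Second value goes -9, -6, -2, 3, 9 → 16 (differences are 3, 4, 5, … (increasing by 1 each time)).
Third value: differences are 6, 7, 8, … (increasing by 1 each time), so 9, 15, 22, 30, 39 → 49.
Combining the parts gives (green, 16, 49).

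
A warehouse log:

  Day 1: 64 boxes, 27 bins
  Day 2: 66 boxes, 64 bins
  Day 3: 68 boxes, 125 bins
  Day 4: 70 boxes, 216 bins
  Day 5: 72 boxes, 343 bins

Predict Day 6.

74 boxes, 512 bins

Boxes — +2 each step: 64, 66, 68, 70, 72 → 74.
For the bins, perfect cubes: 3³, 4³, 5³, …: 27, 64, 125, 216, 343 → 512.
So the next line is 74 boxes, 512 bins.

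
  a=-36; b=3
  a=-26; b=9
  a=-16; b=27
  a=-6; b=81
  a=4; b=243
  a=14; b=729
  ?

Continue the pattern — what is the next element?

A: +10 each step, so -36, -26, -16, -6, 4, 14 → 24.
B goes 3, 9, 27, 81, 243, 729 → 2187 (×3 each step).
Combining the parts gives a=24; b=2187.

a=24; b=2187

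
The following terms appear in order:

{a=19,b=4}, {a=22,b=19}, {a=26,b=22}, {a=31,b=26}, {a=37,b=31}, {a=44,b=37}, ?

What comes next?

A goes 19, 22, 26, 31, 37, 44 → 52 (differences are 3, 4, 5, … (increasing by 1 each time)).
B: always the previous value of the a, so 4, 19, 22, 26, 31, 37 → 44.
So the next term is {a=52,b=44}.

{a=52,b=44}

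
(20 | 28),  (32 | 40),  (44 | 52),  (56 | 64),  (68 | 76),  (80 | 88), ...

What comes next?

First entry: +12 each step, so 20, 32, 44, 56, 68, 80 → 92.
Second entry — always 8 more than the first entry: 28, 40, 52, 64, 76, 88 → 100.
Combining the parts gives (92 | 100).

(92 | 100)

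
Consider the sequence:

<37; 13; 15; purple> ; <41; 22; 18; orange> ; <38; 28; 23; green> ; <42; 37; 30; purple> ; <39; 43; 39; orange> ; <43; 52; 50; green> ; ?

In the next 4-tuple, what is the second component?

58

For the second component, alternating steps +9, +6, +9, +6, …: 13, 22, 28, 37, 43, 52 → 58.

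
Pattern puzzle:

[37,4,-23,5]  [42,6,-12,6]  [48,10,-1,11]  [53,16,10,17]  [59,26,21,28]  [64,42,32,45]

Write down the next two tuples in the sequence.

[70,68,43,73], [75,110,54,118]

For the first component, alternating steps +5, +6, +5, +6, …: 37, 42, 48, 53, 59, 64 → 70 → 75.
Second component: each term is the sum of the two before it; 4, 6, 10, 16, 26, 42 → 68 → 110.
For the third component, +11 each step: -23, -12, -1, 10, 21, 32 → 43 → 54.
Fourth component goes 5, 6, 11, 17, 28, 45 → 73 → 118 (each term is the sum of the two before it).
Putting the parts together: [70,68,43,73] and then [75,110,54,118].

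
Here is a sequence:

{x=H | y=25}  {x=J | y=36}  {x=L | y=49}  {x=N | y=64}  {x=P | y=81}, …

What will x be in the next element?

For the x, letters move forward 2 places in the alphabet: H, J, L, N, P → R.

R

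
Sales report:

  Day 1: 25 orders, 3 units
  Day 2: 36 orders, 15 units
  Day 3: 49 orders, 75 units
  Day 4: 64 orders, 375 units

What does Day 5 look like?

Orders: 25, 36, 49, 64 → 81 (perfect squares: 5², 6², 7², …).
Units: 3, 15, 75, 375 → 1875 (×5 each step).
Putting it together: 81 orders, 1875 units.

81 orders, 1875 units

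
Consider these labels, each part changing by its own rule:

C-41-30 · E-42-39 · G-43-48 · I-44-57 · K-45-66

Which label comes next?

For the letter, letters move forward 2 places in the alphabet: C, E, G, I, K → M.
For the second component, +1 each step: 41, 42, 43, 44, 45 → 46.
Third component: +9 each step, so 30, 39, 48, 57, 66 → 75.
So the next label is M-46-75.

M-46-75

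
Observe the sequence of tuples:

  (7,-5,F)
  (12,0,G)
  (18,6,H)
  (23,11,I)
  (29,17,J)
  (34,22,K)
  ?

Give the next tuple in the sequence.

(40,28,L)

First coordinate: alternating steps +5, +6, +5, +6, …; 7, 12, 18, 23, 29, 34 → 40.
Second coordinate: always 12 less than the first coordinate; -5, 0, 6, 11, 17, 22 → 28.
Letter — letters move forward 1 place in the alphabet: F, G, H, I, J, K → L.
Putting it together: (40,28,L).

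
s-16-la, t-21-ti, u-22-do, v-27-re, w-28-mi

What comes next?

x-33-fa

Letter: letters move forward 1 place in the alphabet; s, t, u, v, w → x.
Second component: 16, 21, 22, 27, 28 → 33 (alternating steps +5, +1, +5, +1, …).
Note: runs through the solfège scale do→ti; la, ti, do, re, mi → fa.
Putting it together: x-33-fa.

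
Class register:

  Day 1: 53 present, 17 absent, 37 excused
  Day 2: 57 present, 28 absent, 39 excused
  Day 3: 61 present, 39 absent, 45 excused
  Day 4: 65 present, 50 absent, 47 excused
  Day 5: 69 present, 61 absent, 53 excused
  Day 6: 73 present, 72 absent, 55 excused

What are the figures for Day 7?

Present goes 53, 57, 61, 65, 69, 73 → 77 (+4 each step).
Absent — +11 each step: 17, 28, 39, 50, 61, 72 → 83.
Excused — alternating steps +2, +6, +2, +6, …: 37, 39, 45, 47, 53, 55 → 61.
So the next row is 77 present, 83 absent, 61 excused.

77 present, 83 absent, 61 excused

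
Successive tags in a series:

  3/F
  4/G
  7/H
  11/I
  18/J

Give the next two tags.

For the first component, each term is the sum of the two before it: 3, 4, 7, 11, 18 → 29 → 47.
For the letter, letters move forward 1 place in the alphabet: F, G, H, I, J → K → L.
Putting the parts together: 29/K and then 47/L.

29/K, 47/L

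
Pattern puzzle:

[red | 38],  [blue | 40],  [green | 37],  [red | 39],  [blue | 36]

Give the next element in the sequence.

[green | 38]

Colour: repeats red → blue → green; red, blue, green, red, blue → green.
Second coordinate goes 38, 40, 37, 39, 36 → 38 (alternating steps +2, −3, +2, −3, …).
So the next element is [green | 38].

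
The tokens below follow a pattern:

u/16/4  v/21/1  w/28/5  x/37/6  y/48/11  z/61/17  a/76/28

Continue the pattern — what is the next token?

Letter goes u, v, w, x, y, z, a → b (letters move forward 1 place in the alphabet, wrapping Z→A).
For the second component, differences are 5, 7, 9, … (increasing by 2 each time): 16, 21, 28, 37, 48, 61, 76 → 93.
Third component goes 4, 1, 5, 6, 11, 17, 28 → 45 (each term is the sum of the two before it).
Putting it together: b/93/45.

b/93/45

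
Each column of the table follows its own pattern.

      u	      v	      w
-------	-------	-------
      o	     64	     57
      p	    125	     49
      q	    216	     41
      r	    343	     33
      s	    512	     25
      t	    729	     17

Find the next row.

u  1000  9

Column u goes o, p, q, r, s, t → u (letters move forward 1 place in the alphabet).
Column v: perfect cubes: 4³, 5³, 6³, …, so 64, 125, 216, 343, 512, 729 → 1000.
Column w goes 57, 49, 41, 33, 25, 17 → 9 (−8 each step).
Combining the parts gives u  1000  9.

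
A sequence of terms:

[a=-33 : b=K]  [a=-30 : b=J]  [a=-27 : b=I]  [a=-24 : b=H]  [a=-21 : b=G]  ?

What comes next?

[a=-18 : b=F]

For the a, +3 each step: -33, -30, -27, -24, -21 → -18.
B: K, J, I, H, G → F (letters move back 1 place in the alphabet).
Putting it together: [a=-18 : b=F].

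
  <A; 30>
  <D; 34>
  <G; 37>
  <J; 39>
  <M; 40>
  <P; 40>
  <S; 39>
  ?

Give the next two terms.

<V; 37>, <Y; 34>

Letter: letters move forward 3 places in the alphabet; A, D, G, J, M, P, S → V → Y.
Second coordinate: differences are 4, 3, 2, … (decreasing by 1 each time); 30, 34, 37, 39, 40, 40, 39 → 37 → 34.
Putting the parts together: <V; 37> and then <Y; 34>.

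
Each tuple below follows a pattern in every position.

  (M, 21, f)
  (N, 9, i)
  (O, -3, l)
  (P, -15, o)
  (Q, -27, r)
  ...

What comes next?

(R, -39, u)

First letter: letters move forward 1 place in the alphabet; M, N, O, P, Q → R.
Second coordinate: 21, 9, -3, -15, -27 → -39 (−12 each step).
Second letter goes f, i, l, o, r → u (letters move forward 3 places in the alphabet).
So the next tuple is (R, -39, u).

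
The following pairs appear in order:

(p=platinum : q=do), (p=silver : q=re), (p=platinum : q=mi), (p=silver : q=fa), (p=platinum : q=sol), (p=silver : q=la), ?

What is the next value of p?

For the p, alternates platinum ↔ silver: platinum, silver, platinum, silver, platinum, silver → platinum.
For the q, runs through the solfège scale do→ti: do, re, mi, fa, sol, la → ti.

platinum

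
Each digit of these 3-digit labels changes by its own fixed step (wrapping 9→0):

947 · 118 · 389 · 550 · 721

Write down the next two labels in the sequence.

992, 163

First digit — +2 each step, mod 10: 9, 1, 3, 5, 7 → 9 → 1.
Second digit — −3 each step, mod 10: 4, 1, 8, 5, 2 → 9 → 6.
Third digit — +1 each step, mod 10: 7, 8, 9, 0, 1 → 2 → 3.
So the next two labels are 992 and 163.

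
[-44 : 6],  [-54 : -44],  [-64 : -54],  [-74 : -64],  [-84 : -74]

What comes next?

[-94 : -84]

First value: -44, -54, -64, -74, -84 → -94 (−10 each step).
Second value: 6, -44, -54, -64, -74 → -84 (always the previous value of the first value).
Putting it together: [-94 : -84].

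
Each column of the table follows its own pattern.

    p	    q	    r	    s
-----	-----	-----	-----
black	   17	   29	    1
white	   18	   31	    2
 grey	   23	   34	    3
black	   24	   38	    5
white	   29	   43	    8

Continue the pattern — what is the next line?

grey  30  49  13

Column p: repeats black → white → grey; black, white, grey, black, white → grey.
Column q goes 17, 18, 23, 24, 29 → 30 (alternating steps +1, +5, +1, +5, …).
Column r: 29, 31, 34, 38, 43 → 49 (differences are 2, 3, 4, … (increasing by 1 each time)).
Column s: each term is the sum of the two before it, so 1, 2, 3, 5, 8 → 13.
So the next line is grey  30  49  13.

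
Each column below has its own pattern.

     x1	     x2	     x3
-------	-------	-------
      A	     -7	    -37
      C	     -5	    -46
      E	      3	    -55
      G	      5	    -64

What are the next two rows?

I  13  -73; K  15  -82

Column x1: letters move forward 2 places in the alphabet; A, C, E, G → I → K.
Column x2: alternating steps +2, +8, +2, +8, …; -7, -5, 3, 5 → 13 → 15.
Column x3: -37, -46, -55, -64 → -73 → -82 (−9 each step).
So the next two rows are I  13  -73 and K  15  -82.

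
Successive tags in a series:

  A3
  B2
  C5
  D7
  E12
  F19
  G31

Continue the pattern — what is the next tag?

H50

Letter: A, B, C, D, E, F, G → H (letters move forward 1 place in the alphabet).
Second component — each term is the sum of the two before it: 3, 2, 5, 7, 12, 19, 31 → 50.
Combining the parts gives H50.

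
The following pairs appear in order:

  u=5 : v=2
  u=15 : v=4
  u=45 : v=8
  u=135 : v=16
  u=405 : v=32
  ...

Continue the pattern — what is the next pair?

U: ×3 each step; 5, 15, 45, 135, 405 → 1215.
V: ×2 each step, so 2, 4, 8, 16, 32 → 64.
So the next pair is u=1215 : v=64.

u=1215 : v=64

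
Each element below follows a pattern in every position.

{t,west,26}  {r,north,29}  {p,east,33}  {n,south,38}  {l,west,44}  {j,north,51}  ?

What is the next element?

{h,east,59}

Letter: letters move back 2 places in the alphabet, so t, r, p, n, l, j → h.
Direction goes west, north, east, south, west, north → east (repeats west → north → east → south).
Third component — differences are 3, 4, 5, … (increasing by 1 each time): 26, 29, 33, 38, 44, 51 → 59.
So the next element is {h,east,59}.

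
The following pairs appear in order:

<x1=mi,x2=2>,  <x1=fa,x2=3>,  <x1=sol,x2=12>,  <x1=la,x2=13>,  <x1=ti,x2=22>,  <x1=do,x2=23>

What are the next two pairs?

For the x1, runs through the solfège scale do→ti: mi, fa, sol, la, ti, do → re → mi.
X2 goes 2, 3, 12, 13, 22, 23 → 32 → 33 (alternating steps +1, +9, +1, +9, …).
So the next two pairs are <x1=re,x2=32> and <x1=mi,x2=33>.

<x1=re,x2=32>, <x1=mi,x2=33>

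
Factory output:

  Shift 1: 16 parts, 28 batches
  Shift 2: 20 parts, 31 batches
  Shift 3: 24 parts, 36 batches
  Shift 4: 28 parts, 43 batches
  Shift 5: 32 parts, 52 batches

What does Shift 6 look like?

36 parts, 63 batches

Parts goes 16, 20, 24, 28, 32 → 36 (+4 each step).
Batches goes 28, 31, 36, 43, 52 → 63 (differences are 3, 5, 7, … (increasing by 2 each time)).
So the next record is 36 parts, 63 batches.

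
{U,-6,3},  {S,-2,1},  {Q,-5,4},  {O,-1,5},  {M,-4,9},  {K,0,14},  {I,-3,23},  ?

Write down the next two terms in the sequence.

Letter: letters move back 2 places in the alphabet; U, S, Q, O, M, K, I → G → E.
Second coordinate: -6, -2, -5, -1, -4, 0, -3 → 1 → -2 (alternating steps +4, −3, +4, −3, …).
For the third coordinate, each term is the sum of the two before it: 3, 1, 4, 5, 9, 14, 23 → 37 → 60.
Putting the parts together: {G,1,37} and then {E,-2,60}.

{G,1,37}, {E,-2,60}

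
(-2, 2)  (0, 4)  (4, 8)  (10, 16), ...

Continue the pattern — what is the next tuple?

First component: -2, 0, 4, 10 → 18 (differences are 2, 4, 6, … (increasing by 2 each time)).
Second component: ×2 each step; 2, 4, 8, 16 → 32.
Putting it together: (18, 32).

(18, 32)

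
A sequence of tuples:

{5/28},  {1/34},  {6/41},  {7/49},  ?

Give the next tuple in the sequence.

{13/58}

First part — each term is the sum of the two before it: 5, 1, 6, 7 → 13.
Second part: differences are 6, 7, 8, … (increasing by 1 each time); 28, 34, 41, 49 → 58.
Combining the parts gives {13/58}.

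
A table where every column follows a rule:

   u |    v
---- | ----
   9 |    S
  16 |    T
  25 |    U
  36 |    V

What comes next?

49  W

Column u: 9, 16, 25, 36 → 49 (perfect squares: 3², 4², 5², …).
Column v: letters move forward 1 place in the alphabet, so S, T, U, V → W.
Putting it together: 49  W.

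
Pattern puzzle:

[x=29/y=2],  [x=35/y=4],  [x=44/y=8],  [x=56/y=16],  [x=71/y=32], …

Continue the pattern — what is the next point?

X goes 29, 35, 44, 56, 71 → 89 (differences are 6, 9, 12, … (increasing by 3 each time)).
Y: ×2 each step, so 2, 4, 8, 16, 32 → 64.
Combining the parts gives [x=89/y=64].

[x=89/y=64]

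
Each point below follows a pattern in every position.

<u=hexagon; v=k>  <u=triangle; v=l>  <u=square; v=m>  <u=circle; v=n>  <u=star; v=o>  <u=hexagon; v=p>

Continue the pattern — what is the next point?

U: repeats hexagon → triangle → square → circle → star, so hexagon, triangle, square, circle, star, hexagon → triangle.
For the v, letters move forward 1 place in the alphabet: k, l, m, n, o, p → q.
So the next point is <u=triangle; v=q>.

<u=triangle; v=q>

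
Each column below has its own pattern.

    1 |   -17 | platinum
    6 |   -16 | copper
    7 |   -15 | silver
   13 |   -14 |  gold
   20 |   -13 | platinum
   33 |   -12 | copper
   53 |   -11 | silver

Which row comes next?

First component: each term is the sum of the two before it; 1, 6, 7, 13, 20, 33, 53 → 86.
Second component: +1 each step; -17, -16, -15, -14, -13, -12, -11 → -10.
Metal: platinum, copper, silver, gold, platinum, copper, silver → gold (repeats platinum → copper → silver → gold).
Putting it together: 86  -10  gold.

86  -10  gold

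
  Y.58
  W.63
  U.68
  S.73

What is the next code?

Q.78

Letter: Y, W, U, S → Q (letters move back 2 places in the alphabet).
Second component: +5 each step, so 58, 63, 68, 73 → 78.
Combining the parts gives Q.78.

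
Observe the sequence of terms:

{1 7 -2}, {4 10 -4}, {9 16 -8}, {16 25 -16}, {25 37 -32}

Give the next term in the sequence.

For the first component, perfect squares: 1², 2², 3², …: 1, 4, 9, 16, 25 → 36.
Second component goes 7, 10, 16, 25, 37 → 52 (differences are 3, 6, 9, … (increasing by 3 each time)).
Third component: ×2 each step, so -2, -4, -8, -16, -32 → -64.
Putting it together: {36 52 -64}.

{36 52 -64}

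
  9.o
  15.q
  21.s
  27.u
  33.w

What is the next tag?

First component: +6 each step, so 9, 15, 21, 27, 33 → 39.
Letter: letters move forward 2 places in the alphabet; o, q, s, u, w → y.
So the next tag is 39.y.

39.y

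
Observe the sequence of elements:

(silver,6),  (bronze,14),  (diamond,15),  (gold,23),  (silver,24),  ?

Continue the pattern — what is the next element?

(bronze,32)

Rank: repeats silver → bronze → diamond → gold, so silver, bronze, diamond, gold, silver → bronze.
Second component — alternating steps +8, +1, +8, +1, …: 6, 14, 15, 23, 24 → 32.
Putting it together: (bronze,32).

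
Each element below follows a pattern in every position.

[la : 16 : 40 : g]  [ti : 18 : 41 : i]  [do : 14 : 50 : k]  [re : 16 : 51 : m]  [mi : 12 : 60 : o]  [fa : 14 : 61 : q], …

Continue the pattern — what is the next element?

[sol : 10 : 70 : s]

Note — runs through the solfège scale do→ti: la, ti, do, re, mi, fa → sol.
Second slot — alternating steps +2, −4, +2, −4, …: 16, 18, 14, 16, 12, 14 → 10.
For the third slot, alternating steps +1, +9, +1, +9, …: 40, 41, 50, 51, 60, 61 → 70.
Letter: letters move forward 2 places in the alphabet; g, i, k, m, o, q → s.
So the next element is [sol : 10 : 70 : s].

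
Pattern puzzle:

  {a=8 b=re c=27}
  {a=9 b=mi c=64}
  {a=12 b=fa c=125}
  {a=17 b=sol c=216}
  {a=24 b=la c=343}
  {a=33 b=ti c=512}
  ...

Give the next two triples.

{a=44 b=do c=729}, {a=57 b=re c=1000}

A: differences are 1, 3, 5, … (increasing by 2 each time), so 8, 9, 12, 17, 24, 33 → 44 → 57.
B: runs through the solfège scale do→ti; re, mi, fa, sol, la, ti → do → re.
C — perfect cubes: 3³, 4³, 5³, …: 27, 64, 125, 216, 343, 512 → 729 → 1000.
So the next two triples are {a=44 b=do c=729} and {a=57 b=re c=1000}.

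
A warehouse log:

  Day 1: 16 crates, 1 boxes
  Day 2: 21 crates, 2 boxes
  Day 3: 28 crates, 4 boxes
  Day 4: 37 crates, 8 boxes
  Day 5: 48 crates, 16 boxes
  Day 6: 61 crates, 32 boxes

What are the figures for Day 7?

Crates — differences are 5, 7, 9, … (increasing by 2 each time): 16, 21, 28, 37, 48, 61 → 76.
Boxes: ×2 each step; 1, 2, 4, 8, 16, 32 → 64.
Putting it together: 76 crates, 64 boxes.

76 crates, 64 boxes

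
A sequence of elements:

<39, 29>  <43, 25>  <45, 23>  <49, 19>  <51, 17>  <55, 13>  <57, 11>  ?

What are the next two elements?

For the first component, alternating steps +4, +2, +4, +2, …: 39, 43, 45, 49, 51, 55, 57 → 61 → 63.
Second component goes 29, 25, 23, 19, 17, 13, 11 → 7 → 5 (together with the first component always sums to 68).
Putting the parts together: <61, 7> and then <63, 5>.

<61, 7>, <63, 5>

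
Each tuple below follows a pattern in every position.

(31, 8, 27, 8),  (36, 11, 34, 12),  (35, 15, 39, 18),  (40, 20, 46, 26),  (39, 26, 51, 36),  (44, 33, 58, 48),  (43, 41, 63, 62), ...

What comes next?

For the first component, alternating steps +5, −1, +5, −1, …: 31, 36, 35, 40, 39, 44, 43 → 48.
Second component: 8, 11, 15, 20, 26, 33, 41 → 50 (differences are 3, 4, 5, … (increasing by 1 each time)).
Third component goes 27, 34, 39, 46, 51, 58, 63 → 70 (alternating steps +7, +5, +7, +5, …).
For the fourth component, differences are 4, 6, 8, … (increasing by 2 each time): 8, 12, 18, 26, 36, 48, 62 → 78.
Putting it together: (48, 50, 70, 78).

(48, 50, 70, 78)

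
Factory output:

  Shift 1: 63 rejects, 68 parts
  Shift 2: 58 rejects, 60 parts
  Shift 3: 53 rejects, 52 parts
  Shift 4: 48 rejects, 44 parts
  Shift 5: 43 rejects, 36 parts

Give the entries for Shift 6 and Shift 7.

Rejects: −5 each step, so 63, 58, 53, 48, 43 → 38 → 33.
Parts goes 68, 60, 52, 44, 36 → 28 → 20 (−8 each step).
Putting the parts together: 38 rejects, 28 parts and then 33 rejects, 20 parts.

38 rejects, 28 parts; 33 rejects, 20 parts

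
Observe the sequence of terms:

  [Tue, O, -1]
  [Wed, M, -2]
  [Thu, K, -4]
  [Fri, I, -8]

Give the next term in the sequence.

[Sat, G, -16]

Day: Tue, Wed, Thu, Fri → Sat (runs through the weekdays Mon→Sun).
For the letter, letters move back 2 places in the alphabet: O, M, K, I → G.
Third component: -1, -2, -4, -8 → -16 (×2 each step).
So the next term is [Sat, G, -16].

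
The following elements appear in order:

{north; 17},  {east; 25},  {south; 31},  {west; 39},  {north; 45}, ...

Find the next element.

{east; 53}

Direction goes north, east, south, west, north → east (repeats north → east → south → west).
Second part — alternating steps +8, +6, +8, +6, …: 17, 25, 31, 39, 45 → 53.
Combining the parts gives {east; 53}.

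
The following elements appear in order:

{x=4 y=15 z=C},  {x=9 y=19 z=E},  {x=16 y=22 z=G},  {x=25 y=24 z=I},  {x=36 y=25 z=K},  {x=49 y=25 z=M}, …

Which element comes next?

X — perfect squares: 2², 3², 4², …: 4, 9, 16, 25, 36, 49 → 64.
For the y, differences are 4, 3, 2, … (decreasing by 1 each time): 15, 19, 22, 24, 25, 25 → 24.
Z goes C, E, G, I, K, M → O (letters move forward 2 places in the alphabet).
Putting it together: {x=64 y=24 z=O}.

{x=64 y=24 z=O}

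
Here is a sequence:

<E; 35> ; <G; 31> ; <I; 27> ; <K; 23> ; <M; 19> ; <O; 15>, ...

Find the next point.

<Q; 11>

Letter — letters move forward 2 places in the alphabet: E, G, I, K, M, O → Q.
Second value: 35, 31, 27, 23, 19, 15 → 11 (−4 each step).
Putting it together: <Q; 11>.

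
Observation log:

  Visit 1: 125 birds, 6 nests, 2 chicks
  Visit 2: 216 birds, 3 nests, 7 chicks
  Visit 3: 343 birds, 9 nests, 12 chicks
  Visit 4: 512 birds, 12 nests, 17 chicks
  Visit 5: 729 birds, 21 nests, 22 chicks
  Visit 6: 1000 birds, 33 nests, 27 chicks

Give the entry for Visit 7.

Birds — perfect cubes: 5³, 6³, 7³, …: 125, 216, 343, 512, 729, 1000 → 1331.
Nests — each term is the sum of the two before it: 6, 3, 9, 12, 21, 33 → 54.
Chicks: +5 each step, so 2, 7, 12, 17, 22, 27 → 32.
Putting it together: 1331 birds, 54 nests, 32 chicks.

1331 birds, 54 nests, 32 chicks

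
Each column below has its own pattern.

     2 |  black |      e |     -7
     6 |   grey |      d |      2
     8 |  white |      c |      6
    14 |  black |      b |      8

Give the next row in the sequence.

For the first component, each term is the sum of the two before it: 2, 6, 8, 14 → 22.
Shade: black, grey, white, black → grey (repeats black → grey → white).
Letter — letters move back 1 place in the alphabet: e, d, c, b → a.
Fourth component: -7, 2, 6, 8 → 14 (always the previous value of the first component).
Combining the parts gives 22  grey  a  14.

22  grey  a  14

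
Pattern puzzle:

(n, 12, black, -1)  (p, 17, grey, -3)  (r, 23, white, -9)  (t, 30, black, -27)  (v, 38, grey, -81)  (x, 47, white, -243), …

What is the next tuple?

(z, 57, black, -729)

Letter: n, p, r, t, v, x → z (letters move forward 2 places in the alphabet).
Second component: 12, 17, 23, 30, 38, 47 → 57 (differences are 5, 6, 7, … (increasing by 1 each time)).
Shade: repeats black → grey → white; black, grey, white, black, grey, white → black.
Fourth component — ×3 each step: -1, -3, -9, -27, -81, -243 → -729.
So the next tuple is (z, 57, black, -729).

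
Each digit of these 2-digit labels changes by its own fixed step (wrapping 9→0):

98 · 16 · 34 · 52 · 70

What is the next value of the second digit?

Second digit: −2 each step, mod 10; 8, 6, 4, 2, 0 → 8.

8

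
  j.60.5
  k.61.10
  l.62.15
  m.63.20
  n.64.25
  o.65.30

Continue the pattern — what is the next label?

Letter goes j, k, l, m, n, o → p (letters move forward 1 place in the alphabet).
For the second component, +1 each step: 60, 61, 62, 63, 64, 65 → 66.
Third component: +5 each step, so 5, 10, 15, 20, 25, 30 → 35.
Combining the parts gives p.66.35.

p.66.35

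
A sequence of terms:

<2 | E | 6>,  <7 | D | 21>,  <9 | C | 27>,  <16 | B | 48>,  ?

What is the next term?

First part: each term is the sum of the two before it, so 2, 7, 9, 16 → 25.
Letter — letters move back 1 place in the alphabet: E, D, C, B → A.
For the third part, always 3 × the first part: 6, 21, 27, 48 → 75.
So the next term is <25 | A | 75>.

<25 | A | 75>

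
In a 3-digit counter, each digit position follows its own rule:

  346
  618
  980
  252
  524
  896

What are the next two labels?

First digit: +3 each step, mod 10, so 3, 6, 9, 2, 5, 8 → 1 → 4.
Second digit — −3 each step, mod 10: 4, 1, 8, 5, 2, 9 → 6 → 3.
Third digit: 6, 8, 0, 2, 4, 6 → 8 → 0 (+2 each step, mod 10).
So the next two labels are 168 and 430.

168, 430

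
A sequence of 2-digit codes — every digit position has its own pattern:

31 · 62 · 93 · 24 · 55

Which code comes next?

86

First digit: +3 each step, mod 10, so 3, 6, 9, 2, 5 → 8.
Second digit: +1 each step, mod 10; 1, 2, 3, 4, 5 → 6.
Combining the parts gives 86.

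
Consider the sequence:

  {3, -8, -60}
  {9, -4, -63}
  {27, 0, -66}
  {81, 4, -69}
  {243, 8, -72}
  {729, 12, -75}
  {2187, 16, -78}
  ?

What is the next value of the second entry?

20

Second entry: +4 each step; -8, -4, 0, 4, 8, 12, 16 → 20.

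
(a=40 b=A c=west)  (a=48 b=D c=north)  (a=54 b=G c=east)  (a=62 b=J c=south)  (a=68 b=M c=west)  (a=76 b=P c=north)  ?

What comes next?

(a=82 b=S c=east)

A: alternating steps +8, +6, +8, +6, …, so 40, 48, 54, 62, 68, 76 → 82.
B goes A, D, G, J, M, P → S (letters move forward 3 places in the alphabet).
C: west, north, east, south, west, north → east (repeats west → north → east → south).
Putting it together: (a=82 b=S c=east).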